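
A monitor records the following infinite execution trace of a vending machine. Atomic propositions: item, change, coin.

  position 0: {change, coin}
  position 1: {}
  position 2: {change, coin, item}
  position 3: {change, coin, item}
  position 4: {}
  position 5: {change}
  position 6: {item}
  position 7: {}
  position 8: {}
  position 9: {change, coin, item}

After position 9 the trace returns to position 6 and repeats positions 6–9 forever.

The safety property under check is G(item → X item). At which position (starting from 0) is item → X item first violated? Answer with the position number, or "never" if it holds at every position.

3

Check item → X item at each position in order: 0 ✓, 1 ✓, 2 ✓.
At position 3 the labels are {change, coin, item} and the next position 4 has {}, so item → X item is false there. This is the first violation.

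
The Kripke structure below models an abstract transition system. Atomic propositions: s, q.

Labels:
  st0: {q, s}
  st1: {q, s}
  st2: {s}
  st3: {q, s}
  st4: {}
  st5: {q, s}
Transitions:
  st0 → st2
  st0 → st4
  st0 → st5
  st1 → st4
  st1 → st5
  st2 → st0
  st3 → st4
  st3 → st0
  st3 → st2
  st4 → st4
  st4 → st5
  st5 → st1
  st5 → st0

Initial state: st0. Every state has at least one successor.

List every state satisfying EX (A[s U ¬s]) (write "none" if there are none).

{st0, st1, st3, st4}

States satisfying A[s U ¬s]: {st4}.
States satisfying EX (A[s U ¬s]): {st0, st1, st3, st4}.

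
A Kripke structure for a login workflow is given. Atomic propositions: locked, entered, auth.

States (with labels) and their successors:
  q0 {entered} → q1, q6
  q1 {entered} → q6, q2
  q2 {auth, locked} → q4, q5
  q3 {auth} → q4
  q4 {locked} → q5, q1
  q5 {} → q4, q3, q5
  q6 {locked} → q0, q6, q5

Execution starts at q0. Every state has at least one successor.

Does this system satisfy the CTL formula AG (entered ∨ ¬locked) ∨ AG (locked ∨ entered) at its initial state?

States satisfying entered ∨ ¬locked: {q0, q1, q3, q5}.
States satisfying AG (entered ∨ ¬locked): ∅.
States satisfying locked ∨ entered: {q0, q1, q2, q4, q6}.
States satisfying AG (locked ∨ entered): ∅.
States satisfying AG (entered ∨ ¬locked) ∨ AG (locked ∨ entered): ∅.
q0 ∉ Sat(AG (entered ∨ ¬locked) ∨ AG (locked ∨ entered)).

No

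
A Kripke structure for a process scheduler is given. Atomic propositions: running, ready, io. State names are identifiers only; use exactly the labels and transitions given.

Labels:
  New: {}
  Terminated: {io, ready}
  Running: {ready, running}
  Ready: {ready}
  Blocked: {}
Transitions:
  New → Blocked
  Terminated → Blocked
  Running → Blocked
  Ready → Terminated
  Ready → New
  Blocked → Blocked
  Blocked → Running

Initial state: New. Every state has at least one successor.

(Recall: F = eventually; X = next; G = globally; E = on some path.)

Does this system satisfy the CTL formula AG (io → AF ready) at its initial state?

States satisfying io → AF ready: {New, Terminated, Running, Ready, Blocked}.
States satisfying AG (io → AF ready): {New, Terminated, Running, Ready, Blocked}.
Every state reachable from New satisfies io → AF ready.
New ∈ Sat(AG (io → AF ready)).

Yes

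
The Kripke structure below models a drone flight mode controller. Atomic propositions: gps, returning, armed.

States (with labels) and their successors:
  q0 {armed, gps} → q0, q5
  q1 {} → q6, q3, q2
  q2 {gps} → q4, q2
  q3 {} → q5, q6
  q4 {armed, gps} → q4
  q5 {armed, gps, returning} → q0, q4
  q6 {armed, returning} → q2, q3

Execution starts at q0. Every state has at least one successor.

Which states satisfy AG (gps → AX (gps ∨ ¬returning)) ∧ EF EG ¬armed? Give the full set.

{q1, q2, q3, q6}

States satisfying gps → AX (gps ∨ ¬returning): {q0, q1, q2, q3, q4, q5, q6}.
States satisfying AG (gps → AX (gps ∨ ¬returning)): {q0, q1, q2, q3, q4, q5, q6}.
States satisfying EG ¬armed: {q1, q2}.
States satisfying EF EG ¬armed: {q1, q2, q3, q6}.
States satisfying AG (gps → AX (gps ∨ ¬returning)) ∧ EF EG ¬armed: {q1, q2, q3, q6}.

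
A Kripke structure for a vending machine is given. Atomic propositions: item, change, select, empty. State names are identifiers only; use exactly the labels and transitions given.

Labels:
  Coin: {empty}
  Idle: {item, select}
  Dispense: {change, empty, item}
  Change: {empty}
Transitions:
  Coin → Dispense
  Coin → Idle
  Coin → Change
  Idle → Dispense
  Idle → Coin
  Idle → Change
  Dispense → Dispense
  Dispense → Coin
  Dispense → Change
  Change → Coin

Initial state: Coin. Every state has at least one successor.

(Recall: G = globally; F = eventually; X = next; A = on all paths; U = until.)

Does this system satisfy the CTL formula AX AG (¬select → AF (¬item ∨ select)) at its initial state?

Does not hold

States satisfying AG (¬select → AF (¬item ∨ select)): ∅.
States satisfying AX AG (¬select → AF (¬item ∨ select)): ∅.
Coin ∉ Sat(AX AG (¬select → AF (¬item ∨ select))).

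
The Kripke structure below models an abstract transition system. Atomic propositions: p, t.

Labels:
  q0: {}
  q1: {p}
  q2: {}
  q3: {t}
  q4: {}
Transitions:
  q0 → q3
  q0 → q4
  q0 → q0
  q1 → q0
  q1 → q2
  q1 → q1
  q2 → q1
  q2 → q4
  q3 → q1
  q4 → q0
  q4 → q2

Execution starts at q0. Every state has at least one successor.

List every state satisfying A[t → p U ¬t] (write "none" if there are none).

States satisfying t → p: {q0, q1, q2, q4}.
States satisfying ¬t: {q0, q1, q2, q4}.
States satisfying A[t → p U ¬t]: {q0, q1, q2, q4}.

{q0, q1, q2, q4}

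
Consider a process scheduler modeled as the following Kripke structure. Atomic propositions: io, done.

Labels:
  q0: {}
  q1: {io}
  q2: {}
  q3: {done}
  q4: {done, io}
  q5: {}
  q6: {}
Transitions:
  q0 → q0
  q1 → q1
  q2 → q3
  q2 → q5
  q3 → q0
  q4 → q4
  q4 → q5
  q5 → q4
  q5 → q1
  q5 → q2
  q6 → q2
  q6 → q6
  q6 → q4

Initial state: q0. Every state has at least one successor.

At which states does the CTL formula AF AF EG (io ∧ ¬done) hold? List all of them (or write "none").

States satisfying AF EG (io ∧ ¬done): {q1}.
States satisfying AF AF EG (io ∧ ¬done): {q1}.

{q1}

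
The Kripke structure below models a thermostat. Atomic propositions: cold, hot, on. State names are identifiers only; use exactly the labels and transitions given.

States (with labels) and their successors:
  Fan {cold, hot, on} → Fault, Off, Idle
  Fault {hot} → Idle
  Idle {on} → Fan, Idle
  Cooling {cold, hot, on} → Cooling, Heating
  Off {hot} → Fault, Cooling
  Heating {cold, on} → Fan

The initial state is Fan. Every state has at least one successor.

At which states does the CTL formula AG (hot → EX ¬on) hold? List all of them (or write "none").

States satisfying hot → EX ¬on: {Fan, Idle, Off, Heating}.
States satisfying AG (hot → EX ¬on): ∅.

none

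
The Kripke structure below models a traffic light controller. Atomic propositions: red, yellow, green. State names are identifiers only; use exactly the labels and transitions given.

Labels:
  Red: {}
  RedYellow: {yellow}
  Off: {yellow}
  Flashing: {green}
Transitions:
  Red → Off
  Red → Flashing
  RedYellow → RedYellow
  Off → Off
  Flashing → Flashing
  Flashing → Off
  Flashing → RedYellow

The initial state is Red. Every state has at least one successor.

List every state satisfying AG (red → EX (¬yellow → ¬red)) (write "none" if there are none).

States satisfying red → EX (¬yellow → ¬red): {Red, RedYellow, Off, Flashing}.
States satisfying AG (red → EX (¬yellow → ¬red)): {Red, RedYellow, Off, Flashing}.

{Red, RedYellow, Off, Flashing}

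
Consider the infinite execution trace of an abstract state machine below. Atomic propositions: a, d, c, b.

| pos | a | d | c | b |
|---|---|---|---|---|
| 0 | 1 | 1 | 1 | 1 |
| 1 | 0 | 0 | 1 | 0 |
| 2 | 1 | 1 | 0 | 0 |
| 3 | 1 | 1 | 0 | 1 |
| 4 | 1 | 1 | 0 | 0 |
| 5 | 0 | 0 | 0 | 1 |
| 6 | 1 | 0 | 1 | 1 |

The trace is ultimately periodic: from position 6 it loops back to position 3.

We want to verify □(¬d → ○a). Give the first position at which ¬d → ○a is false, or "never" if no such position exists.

never

¬d → ○a holds at every position 0..6, and those are all the positions the trace ever visits, so the invariant □(¬d → ○a) is never violated.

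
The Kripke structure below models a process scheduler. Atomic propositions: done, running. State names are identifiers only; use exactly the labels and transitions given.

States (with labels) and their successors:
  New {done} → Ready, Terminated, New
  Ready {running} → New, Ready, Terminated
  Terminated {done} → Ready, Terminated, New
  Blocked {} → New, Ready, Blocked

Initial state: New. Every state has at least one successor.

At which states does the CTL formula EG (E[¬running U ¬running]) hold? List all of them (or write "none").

States satisfying E[¬running U ¬running]: {New, Terminated, Blocked}.
States satisfying EG (E[¬running U ¬running]): {New, Terminated, Blocked}.

{New, Terminated, Blocked}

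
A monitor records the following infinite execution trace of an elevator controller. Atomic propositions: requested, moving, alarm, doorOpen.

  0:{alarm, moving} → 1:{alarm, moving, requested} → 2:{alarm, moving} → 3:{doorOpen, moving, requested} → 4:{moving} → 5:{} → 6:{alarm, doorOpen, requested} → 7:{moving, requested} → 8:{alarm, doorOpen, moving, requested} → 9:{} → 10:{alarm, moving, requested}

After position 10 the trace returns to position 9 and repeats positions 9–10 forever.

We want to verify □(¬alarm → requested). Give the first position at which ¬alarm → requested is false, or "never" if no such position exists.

4

Check ¬alarm → requested at each position in order: 0 ✓, 1 ✓, 2 ✓, 3 ✓.
At position 4 the labels are {moving}, so ¬alarm → requested is false there. This is the first violation.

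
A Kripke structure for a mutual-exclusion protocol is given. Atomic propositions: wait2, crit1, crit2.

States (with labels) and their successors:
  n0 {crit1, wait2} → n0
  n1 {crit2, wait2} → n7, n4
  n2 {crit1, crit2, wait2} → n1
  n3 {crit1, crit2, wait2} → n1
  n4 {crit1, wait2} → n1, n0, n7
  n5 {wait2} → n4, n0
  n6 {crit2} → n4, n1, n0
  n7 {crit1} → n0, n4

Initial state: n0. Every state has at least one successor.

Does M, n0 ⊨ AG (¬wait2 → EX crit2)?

Satisfied

States satisfying ¬wait2 → EX crit2: {n0, n1, n2, n3, n4, n5, n6}.
States satisfying AG (¬wait2 → EX crit2): {n0}.
Every state reachable from n0 satisfies ¬wait2 → EX crit2.
n0 ∈ Sat(AG (¬wait2 → EX crit2)).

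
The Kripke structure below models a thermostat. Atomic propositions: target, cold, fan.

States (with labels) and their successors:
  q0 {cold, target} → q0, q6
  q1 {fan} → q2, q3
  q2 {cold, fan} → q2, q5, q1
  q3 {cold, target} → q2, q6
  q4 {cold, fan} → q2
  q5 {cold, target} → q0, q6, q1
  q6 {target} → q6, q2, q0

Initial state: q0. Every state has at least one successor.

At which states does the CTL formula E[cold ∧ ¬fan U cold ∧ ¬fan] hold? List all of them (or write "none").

States satisfying cold ∧ ¬fan: {q0, q3, q5}.
States satisfying E[cold ∧ ¬fan U cold ∧ ¬fan]: {q0, q3, q5}.

{q0, q3, q5}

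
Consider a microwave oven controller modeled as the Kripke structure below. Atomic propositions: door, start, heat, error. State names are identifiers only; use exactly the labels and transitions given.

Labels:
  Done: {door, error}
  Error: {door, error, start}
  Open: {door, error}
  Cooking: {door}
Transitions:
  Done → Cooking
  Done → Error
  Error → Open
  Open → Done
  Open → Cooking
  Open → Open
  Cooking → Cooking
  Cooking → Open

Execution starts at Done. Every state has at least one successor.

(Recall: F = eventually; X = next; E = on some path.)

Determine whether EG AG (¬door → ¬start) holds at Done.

States satisfying AG (¬door → ¬start): {Done, Error, Open, Cooking}.
States satisfying EG AG (¬door → ¬start): {Done, Error, Open, Cooking}.
Done ∈ Sat(EG AG (¬door → ¬start)).

Satisfied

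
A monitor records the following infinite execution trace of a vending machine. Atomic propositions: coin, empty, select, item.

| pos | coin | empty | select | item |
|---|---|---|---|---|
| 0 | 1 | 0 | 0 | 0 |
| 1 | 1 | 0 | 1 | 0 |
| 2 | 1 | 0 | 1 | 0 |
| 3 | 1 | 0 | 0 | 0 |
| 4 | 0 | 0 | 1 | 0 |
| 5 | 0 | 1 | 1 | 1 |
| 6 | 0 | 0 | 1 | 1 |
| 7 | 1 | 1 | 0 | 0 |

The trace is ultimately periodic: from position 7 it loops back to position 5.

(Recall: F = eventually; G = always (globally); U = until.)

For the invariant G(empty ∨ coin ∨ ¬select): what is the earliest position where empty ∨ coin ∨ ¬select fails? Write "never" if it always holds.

4

Check empty ∨ coin ∨ ¬select at each position in order: 0 ✓, 1 ✓, 2 ✓, 3 ✓.
At position 4 the labels are {select}, so empty ∨ coin ∨ ¬select is false there. This is the first violation.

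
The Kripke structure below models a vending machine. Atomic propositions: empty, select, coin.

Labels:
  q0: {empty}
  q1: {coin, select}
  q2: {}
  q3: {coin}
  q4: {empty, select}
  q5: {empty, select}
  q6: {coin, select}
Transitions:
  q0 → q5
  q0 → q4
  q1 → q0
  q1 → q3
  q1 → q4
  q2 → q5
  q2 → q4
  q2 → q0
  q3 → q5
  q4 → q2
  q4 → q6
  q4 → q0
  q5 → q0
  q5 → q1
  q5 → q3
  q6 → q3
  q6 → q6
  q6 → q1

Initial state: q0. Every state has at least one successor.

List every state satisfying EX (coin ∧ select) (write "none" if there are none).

States satisfying coin ∧ select: {q1, q6}.
States satisfying EX (coin ∧ select): {q4, q5, q6}.

{q4, q5, q6}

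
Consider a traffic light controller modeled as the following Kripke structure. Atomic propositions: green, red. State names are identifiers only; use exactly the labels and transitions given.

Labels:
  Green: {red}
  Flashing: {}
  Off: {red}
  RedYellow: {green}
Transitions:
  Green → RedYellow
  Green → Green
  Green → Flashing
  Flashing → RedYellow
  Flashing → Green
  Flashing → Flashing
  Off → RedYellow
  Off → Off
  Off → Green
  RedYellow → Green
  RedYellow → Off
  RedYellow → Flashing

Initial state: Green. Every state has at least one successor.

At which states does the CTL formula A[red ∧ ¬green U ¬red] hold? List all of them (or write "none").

{Flashing, RedYellow}

States satisfying red ∧ ¬green: {Green, Off}.
States satisfying ¬red: {Flashing, RedYellow}.
States satisfying A[red ∧ ¬green U ¬red]: {Flashing, RedYellow}.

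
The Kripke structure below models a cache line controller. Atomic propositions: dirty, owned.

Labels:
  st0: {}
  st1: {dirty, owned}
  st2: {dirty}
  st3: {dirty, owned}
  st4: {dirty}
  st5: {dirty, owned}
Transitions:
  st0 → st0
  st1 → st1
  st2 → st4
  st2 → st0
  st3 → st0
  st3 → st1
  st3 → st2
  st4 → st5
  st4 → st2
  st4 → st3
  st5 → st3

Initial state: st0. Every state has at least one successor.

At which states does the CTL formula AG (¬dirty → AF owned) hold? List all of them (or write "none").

States satisfying ¬dirty → AF owned: {st1, st2, st3, st4, st5}.
States satisfying AG (¬dirty → AF owned): {st1}.

{st1}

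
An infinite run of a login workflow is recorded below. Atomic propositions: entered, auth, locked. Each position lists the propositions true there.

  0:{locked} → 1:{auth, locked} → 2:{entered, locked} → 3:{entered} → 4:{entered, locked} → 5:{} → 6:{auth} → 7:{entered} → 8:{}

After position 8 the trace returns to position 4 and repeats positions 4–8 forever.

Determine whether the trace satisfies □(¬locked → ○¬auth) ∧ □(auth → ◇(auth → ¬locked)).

¬locked → ○¬auth must hold at every position from 0 onward. It fails at position 5, so □(¬locked → ○¬auth) is false.
Positions where ¬locked holds: 3, 5, 6, 7, 8.
Check ○¬auth at each: 3→ok, 5→fails, 6→ok, 7→ok, 8→ok.
auth → ◇(auth → ¬locked) holds at every position 0..8, and those are all positions ever visited, so □(auth → ◇(auth → ¬locked)) holds.
Positions where auth holds: 1, 6.
Check ◇(auth → ¬locked) at each: 1→ok, 6→ok.
At position 0: □(¬locked → ○¬auth) is false; □(auth → ◇(auth → ¬locked)) is true; so □(¬locked → ○¬auth) ∧ □(auth → ◇(auth → ¬locked)) is false.

No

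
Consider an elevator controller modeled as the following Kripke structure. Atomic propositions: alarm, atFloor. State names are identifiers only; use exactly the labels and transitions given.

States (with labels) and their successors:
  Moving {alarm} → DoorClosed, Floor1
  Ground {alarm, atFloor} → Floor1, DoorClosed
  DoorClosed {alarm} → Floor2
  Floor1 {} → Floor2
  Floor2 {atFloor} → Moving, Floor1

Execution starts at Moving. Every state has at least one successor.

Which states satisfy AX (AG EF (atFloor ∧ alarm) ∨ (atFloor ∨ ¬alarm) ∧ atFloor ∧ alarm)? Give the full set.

States satisfying AX (AG EF (atFloor ∧ alarm) ∨ (atFloor ∨ ¬alarm) ∧ atFloor ∧ alarm): ∅.

none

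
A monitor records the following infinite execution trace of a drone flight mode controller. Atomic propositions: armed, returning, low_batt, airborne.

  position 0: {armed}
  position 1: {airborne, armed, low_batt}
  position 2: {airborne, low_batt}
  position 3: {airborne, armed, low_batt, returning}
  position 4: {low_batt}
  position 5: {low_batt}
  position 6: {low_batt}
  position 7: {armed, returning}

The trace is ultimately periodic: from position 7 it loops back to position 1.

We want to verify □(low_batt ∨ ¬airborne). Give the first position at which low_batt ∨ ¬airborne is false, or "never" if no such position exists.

never

low_batt ∨ ¬airborne holds at every position 0..7, and those are all the positions the trace ever visits, so the invariant □(low_batt ∨ ¬airborne) is never violated.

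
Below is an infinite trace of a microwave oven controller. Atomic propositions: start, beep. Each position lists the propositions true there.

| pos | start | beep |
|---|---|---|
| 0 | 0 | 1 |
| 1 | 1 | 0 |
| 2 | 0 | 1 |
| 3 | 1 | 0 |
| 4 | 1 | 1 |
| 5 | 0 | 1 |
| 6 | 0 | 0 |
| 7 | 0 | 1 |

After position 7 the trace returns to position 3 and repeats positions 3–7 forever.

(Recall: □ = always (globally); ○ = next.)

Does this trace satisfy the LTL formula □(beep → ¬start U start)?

beep → ¬start U start holds at every position 0..7, and those are all positions ever visited, so □(beep → ¬start U start) holds.
Positions where beep holds: 0, 2, 4, 5, 7.
Check ¬start U start at each: 0→ok, 2→ok, 4→ok, 5→ok, 7→ok.

Satisfied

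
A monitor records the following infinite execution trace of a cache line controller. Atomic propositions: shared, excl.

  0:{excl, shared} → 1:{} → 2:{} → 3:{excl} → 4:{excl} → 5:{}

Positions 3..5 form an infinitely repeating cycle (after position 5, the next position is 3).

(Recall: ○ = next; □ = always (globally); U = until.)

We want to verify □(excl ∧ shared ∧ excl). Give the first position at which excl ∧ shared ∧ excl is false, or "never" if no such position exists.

Check excl ∧ shared ∧ excl at each position in order: 0 ✓.
At position 1 the labels are {}, so excl ∧ shared ∧ excl is false there. This is the first violation.

1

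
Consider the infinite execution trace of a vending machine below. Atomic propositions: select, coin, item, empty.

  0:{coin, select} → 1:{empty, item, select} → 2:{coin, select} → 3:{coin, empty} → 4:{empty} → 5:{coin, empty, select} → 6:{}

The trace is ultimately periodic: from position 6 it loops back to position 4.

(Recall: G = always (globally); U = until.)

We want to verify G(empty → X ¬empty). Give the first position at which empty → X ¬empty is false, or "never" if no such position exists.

3

Check empty → X ¬empty at each position in order: 0 ✓, 1 ✓, 2 ✓.
At position 3 the labels are {coin, empty} and the next position 4 has {empty}, so empty → X ¬empty is false there. This is the first violation.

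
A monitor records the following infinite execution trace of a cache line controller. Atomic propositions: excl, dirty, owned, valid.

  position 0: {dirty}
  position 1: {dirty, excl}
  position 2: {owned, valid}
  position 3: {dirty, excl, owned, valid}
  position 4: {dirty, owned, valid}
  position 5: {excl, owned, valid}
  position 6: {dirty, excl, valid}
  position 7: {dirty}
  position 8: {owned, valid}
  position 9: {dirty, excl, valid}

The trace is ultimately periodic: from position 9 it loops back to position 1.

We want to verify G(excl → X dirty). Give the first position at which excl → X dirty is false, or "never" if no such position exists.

1

Check excl → X dirty at each position in order: 0 ✓.
At position 1 the labels are {dirty, excl} and the next position 2 has {owned, valid}, so excl → X dirty is false there. This is the first violation.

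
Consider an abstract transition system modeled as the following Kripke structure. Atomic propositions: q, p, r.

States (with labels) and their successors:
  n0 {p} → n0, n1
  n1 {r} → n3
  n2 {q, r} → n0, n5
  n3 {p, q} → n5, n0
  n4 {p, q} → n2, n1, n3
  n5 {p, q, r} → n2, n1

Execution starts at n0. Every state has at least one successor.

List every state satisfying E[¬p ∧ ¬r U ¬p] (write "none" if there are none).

{n1, n2}

States satisfying ¬p ∧ ¬r: ∅.
States satisfying ¬p: {n1, n2}.
States satisfying E[¬p ∧ ¬r U ¬p]: {n1, n2}.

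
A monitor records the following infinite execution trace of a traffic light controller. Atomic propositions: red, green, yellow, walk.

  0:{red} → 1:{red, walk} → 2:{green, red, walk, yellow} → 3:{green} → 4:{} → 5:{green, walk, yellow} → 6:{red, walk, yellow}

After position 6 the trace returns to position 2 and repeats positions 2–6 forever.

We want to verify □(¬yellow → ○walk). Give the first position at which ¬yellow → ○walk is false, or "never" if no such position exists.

3

Check ¬yellow → ○walk at each position in order: 0 ✓, 1 ✓, 2 ✓.
At position 3 the labels are {green} and the next position 4 has {}, so ¬yellow → ○walk is false there. This is the first violation.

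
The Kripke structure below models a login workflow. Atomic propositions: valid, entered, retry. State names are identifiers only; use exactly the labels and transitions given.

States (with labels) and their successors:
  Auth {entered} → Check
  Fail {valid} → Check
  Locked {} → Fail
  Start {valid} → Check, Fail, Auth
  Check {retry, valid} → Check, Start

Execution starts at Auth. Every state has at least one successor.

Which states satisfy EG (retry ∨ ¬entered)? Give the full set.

States satisfying retry ∨ ¬entered: {Fail, Locked, Start, Check}.
States satisfying EG (retry ∨ ¬entered): {Fail, Locked, Start, Check}.

{Fail, Locked, Start, Check}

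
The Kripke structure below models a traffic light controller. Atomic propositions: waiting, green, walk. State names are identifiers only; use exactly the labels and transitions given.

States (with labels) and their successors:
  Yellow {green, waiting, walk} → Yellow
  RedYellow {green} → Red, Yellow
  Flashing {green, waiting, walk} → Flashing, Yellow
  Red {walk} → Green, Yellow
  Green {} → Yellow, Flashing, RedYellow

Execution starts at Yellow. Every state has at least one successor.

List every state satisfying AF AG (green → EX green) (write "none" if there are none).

States satisfying AG (green → EX green): {Yellow, RedYellow, Flashing, Red, Green}.
States satisfying AF AG (green → EX green): {Yellow, RedYellow, Flashing, Red, Green}.

{Yellow, RedYellow, Flashing, Red, Green}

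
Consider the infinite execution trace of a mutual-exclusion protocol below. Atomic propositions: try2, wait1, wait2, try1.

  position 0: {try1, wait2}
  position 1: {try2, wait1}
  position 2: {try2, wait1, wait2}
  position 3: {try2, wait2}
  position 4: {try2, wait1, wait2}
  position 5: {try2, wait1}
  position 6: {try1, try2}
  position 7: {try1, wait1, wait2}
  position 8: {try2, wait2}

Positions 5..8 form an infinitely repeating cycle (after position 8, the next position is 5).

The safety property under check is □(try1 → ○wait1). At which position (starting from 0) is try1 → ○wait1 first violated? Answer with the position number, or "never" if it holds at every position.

Check try1 → ○wait1 at each position in order: 0 ✓, 1 ✓, 2 ✓, 3 ✓, 4 ✓, 5 ✓, 6 ✓.
At position 7 the labels are {try1, wait1, wait2} and the next position 8 has {try2, wait2}, so try1 → ○wait1 is false there. This is the first violation.

7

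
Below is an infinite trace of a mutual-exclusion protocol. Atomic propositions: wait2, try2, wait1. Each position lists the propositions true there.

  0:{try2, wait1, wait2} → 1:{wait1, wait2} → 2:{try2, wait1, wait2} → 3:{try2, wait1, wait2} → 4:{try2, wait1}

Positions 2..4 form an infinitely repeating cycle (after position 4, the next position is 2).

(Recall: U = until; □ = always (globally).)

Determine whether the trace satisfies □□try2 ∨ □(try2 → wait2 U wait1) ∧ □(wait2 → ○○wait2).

Violated

□try2 must hold at every position from 0 onward. It fails at position 0, so □□try2 is false.
At position 0: □□try2 is false; □(try2 → wait2 U wait1) ∧ □(wait2 → ○○wait2) is false; so □□try2 ∨ □(try2 → wait2 U wait1) ∧ □(wait2 → ○○wait2) is false.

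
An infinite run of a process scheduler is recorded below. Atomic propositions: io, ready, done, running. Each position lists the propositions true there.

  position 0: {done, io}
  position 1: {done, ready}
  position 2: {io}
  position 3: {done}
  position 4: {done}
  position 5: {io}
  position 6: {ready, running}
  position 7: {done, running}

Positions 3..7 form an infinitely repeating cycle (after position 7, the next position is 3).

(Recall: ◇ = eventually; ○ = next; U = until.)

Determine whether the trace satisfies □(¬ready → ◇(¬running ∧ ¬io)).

Yes

¬ready → ◇(¬running ∧ ¬io) holds at every position 0..7, and those are all positions ever visited, so □(¬ready → ◇(¬running ∧ ¬io)) holds.
Positions where ¬ready holds: 0, 2, 3, 4, 5, 7.
Check ◇(¬running ∧ ¬io) at each: 0→ok, 2→ok, 3→ok, 4→ok, 5→ok, 7→ok.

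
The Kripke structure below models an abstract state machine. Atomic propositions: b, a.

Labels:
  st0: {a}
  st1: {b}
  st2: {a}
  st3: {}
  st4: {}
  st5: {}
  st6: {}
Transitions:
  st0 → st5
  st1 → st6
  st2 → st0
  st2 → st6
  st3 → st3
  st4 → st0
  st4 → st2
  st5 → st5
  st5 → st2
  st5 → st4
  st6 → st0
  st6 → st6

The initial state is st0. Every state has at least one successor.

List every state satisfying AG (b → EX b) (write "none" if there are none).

States satisfying b → EX b: {st0, st2, st3, st4, st5, st6}.
States satisfying AG (b → EX b): {st0, st2, st3, st4, st5, st6}.

{st0, st2, st3, st4, st5, st6}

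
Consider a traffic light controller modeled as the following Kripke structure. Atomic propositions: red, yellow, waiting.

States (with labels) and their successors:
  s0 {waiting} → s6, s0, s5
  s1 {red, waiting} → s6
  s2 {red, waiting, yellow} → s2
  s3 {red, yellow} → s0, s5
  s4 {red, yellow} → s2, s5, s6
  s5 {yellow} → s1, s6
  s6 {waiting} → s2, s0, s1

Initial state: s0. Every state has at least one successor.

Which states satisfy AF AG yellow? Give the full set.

States satisfying AG yellow: {s2}.
States satisfying AF AG yellow: {s2}.

{s2}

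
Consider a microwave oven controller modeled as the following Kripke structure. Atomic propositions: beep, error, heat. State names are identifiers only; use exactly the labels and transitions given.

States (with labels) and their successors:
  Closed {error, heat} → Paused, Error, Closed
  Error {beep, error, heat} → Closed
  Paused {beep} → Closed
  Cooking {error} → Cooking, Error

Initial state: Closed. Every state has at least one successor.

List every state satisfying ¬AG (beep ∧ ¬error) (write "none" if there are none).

{Closed, Error, Paused, Cooking}

States satisfying beep ∧ ¬error: {Paused}.
States satisfying AG (beep ∧ ¬error): ∅.
States satisfying ¬AG (beep ∧ ¬error): {Closed, Error, Paused, Cooking}.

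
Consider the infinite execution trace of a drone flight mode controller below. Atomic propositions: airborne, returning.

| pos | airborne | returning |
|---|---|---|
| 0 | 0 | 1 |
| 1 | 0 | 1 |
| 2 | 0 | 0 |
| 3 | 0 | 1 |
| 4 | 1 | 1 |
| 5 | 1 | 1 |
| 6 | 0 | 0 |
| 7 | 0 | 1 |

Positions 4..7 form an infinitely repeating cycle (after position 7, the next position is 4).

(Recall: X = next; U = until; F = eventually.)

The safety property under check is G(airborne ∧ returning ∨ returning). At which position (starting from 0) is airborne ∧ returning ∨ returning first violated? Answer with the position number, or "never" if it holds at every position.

Check airborne ∧ returning ∨ returning at each position in order: 0 ✓, 1 ✓.
At position 2 the labels are {}, so airborne ∧ returning ∨ returning is false there. This is the first violation.

2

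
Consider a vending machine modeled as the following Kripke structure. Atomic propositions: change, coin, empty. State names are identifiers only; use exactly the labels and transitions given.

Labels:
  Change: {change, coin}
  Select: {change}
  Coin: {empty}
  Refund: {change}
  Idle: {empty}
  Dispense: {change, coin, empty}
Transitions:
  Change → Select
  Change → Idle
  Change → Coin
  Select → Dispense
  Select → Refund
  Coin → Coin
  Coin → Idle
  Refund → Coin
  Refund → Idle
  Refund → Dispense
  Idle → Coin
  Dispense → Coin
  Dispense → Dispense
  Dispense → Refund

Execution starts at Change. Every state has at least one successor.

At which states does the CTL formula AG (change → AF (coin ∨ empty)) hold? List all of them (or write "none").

{Change, Select, Coin, Refund, Idle, Dispense}

States satisfying change → AF (coin ∨ empty): {Change, Select, Coin, Refund, Idle, Dispense}.
States satisfying AG (change → AF (coin ∨ empty)): {Change, Select, Coin, Refund, Idle, Dispense}.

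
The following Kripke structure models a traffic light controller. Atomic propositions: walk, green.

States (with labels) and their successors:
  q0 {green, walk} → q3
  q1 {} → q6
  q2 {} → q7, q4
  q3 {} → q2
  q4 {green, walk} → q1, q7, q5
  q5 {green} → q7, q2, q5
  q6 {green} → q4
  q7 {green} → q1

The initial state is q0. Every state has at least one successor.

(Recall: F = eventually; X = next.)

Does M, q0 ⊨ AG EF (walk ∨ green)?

States satisfying EF (walk ∨ green): {q0, q1, q2, q3, q4, q5, q6, q7}.
States satisfying AG EF (walk ∨ green): {q0, q1, q2, q3, q4, q5, q6, q7}.
Every state reachable from q0 satisfies EF (walk ∨ green).
q0 ∈ Sat(AG EF (walk ∨ green)).

Yes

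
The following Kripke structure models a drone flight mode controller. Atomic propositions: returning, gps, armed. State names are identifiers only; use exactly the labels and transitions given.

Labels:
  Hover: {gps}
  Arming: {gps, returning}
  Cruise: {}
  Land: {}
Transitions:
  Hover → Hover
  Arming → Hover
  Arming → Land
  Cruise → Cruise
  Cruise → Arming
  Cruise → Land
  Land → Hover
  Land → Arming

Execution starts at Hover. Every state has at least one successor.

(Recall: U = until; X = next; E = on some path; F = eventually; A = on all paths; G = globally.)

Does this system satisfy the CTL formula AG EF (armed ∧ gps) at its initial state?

States satisfying EF (armed ∧ gps): ∅.
States satisfying AG EF (armed ∧ gps): ∅.
Hover is reachable from Hover and violates EF (armed ∧ gps), so AG fails at Hover.
Hover ∉ Sat(AG EF (armed ∧ gps)).

No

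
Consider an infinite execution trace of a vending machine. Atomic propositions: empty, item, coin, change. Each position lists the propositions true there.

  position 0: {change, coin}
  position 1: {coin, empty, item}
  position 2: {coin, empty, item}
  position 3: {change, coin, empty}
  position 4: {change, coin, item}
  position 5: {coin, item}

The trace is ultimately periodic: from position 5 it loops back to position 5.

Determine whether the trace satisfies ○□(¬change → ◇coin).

Satisfied

The position after 0 is 1; □(¬change → ◇coin) is true there.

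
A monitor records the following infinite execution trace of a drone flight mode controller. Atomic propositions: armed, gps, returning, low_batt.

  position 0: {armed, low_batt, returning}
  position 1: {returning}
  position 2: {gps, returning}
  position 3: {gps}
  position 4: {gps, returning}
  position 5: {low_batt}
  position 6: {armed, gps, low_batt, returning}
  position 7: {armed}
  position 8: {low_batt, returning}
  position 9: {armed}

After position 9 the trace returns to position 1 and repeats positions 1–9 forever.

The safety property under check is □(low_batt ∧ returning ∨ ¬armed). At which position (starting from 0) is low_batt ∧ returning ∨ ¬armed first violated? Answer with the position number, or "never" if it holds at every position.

7

Check low_batt ∧ returning ∨ ¬armed at each position in order: 0 ✓, 1 ✓, 2 ✓, 3 ✓, 4 ✓, 5 ✓, 6 ✓.
At position 7 the labels are {armed}, so low_batt ∧ returning ∨ ¬armed is false there. This is the first violation.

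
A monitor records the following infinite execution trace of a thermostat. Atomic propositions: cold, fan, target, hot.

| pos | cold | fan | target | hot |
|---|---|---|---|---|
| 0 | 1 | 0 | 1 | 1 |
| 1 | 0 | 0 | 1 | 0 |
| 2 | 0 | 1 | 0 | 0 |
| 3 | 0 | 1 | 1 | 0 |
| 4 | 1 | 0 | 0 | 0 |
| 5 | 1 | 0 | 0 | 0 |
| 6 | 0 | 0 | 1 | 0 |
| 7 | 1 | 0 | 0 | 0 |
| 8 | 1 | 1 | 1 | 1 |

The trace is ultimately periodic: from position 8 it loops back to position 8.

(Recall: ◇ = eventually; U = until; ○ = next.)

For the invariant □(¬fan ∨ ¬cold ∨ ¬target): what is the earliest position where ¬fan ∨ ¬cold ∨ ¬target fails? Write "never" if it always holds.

8

Check ¬fan ∨ ¬cold ∨ ¬target at each position in order: 0 ✓, 1 ✓, 2 ✓, 3 ✓, 4 ✓, 5 ✓, 6 ✓, 7 ✓.
At position 8 the labels are {cold, fan, hot, target}, so ¬fan ∨ ¬cold ∨ ¬target is false there. This is the first violation.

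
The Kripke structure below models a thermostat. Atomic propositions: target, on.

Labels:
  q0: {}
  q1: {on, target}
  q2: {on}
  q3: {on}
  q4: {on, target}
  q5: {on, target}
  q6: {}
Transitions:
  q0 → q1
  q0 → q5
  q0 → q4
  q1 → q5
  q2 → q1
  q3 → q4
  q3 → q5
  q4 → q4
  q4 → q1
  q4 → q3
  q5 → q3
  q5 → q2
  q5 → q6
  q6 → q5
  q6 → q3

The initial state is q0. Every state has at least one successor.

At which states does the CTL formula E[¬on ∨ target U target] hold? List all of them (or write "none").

States satisfying ¬on ∨ target: {q0, q1, q4, q5, q6}.
States satisfying target: {q1, q4, q5}.
States satisfying E[¬on ∨ target U target]: {q0, q1, q4, q5, q6}.

{q0, q1, q4, q5, q6}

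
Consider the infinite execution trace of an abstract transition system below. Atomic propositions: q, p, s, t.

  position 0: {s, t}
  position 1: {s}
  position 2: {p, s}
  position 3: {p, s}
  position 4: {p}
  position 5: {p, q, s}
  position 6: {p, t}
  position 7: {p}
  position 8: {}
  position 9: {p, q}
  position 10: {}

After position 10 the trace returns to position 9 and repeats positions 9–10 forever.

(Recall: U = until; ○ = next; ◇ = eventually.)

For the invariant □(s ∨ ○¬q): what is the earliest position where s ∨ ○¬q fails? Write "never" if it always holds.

Check s ∨ ○¬q at each position in order: 0 ✓, 1 ✓, 2 ✓, 3 ✓.
At position 4 the labels are {p} and the next position 5 has {p, q, s}, so s ∨ ○¬q is false there. This is the first violation.

4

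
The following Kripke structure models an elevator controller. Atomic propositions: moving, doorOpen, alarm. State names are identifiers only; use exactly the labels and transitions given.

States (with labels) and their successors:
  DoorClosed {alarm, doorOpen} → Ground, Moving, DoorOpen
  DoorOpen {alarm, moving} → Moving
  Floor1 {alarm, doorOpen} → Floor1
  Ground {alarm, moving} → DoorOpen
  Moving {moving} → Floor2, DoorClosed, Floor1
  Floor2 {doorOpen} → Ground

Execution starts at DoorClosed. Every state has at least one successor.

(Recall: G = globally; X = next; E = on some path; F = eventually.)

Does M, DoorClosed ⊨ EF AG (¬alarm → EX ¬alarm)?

Yes

States satisfying AG (¬alarm → EX ¬alarm): {Floor1}.
States satisfying EF AG (¬alarm → EX ¬alarm): {DoorClosed, DoorOpen, Floor1, Ground, Moving, Floor2}.
Some path from DoorClosed reaches a state where AG (¬alarm → EX ¬alarm) holds.
DoorClosed ∈ Sat(EF AG (¬alarm → EX ¬alarm)).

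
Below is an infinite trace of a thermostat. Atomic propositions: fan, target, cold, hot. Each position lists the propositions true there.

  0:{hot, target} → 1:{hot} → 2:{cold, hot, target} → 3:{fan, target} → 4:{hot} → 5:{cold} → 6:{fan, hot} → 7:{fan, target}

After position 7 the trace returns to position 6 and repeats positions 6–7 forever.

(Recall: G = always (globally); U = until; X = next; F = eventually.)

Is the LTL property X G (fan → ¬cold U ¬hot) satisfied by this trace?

Yes

The position after 0 is 1; G (fan → ¬cold U ¬hot) is true there.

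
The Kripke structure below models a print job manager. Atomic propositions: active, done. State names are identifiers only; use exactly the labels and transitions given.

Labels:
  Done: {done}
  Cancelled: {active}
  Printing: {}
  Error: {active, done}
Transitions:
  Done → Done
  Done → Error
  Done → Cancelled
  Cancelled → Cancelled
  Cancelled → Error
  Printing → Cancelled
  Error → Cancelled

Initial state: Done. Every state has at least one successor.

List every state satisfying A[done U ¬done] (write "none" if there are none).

{Cancelled, Printing, Error}

States satisfying done: {Done, Error}.
States satisfying ¬done: {Cancelled, Printing}.
States satisfying A[done U ¬done]: {Cancelled, Printing, Error}.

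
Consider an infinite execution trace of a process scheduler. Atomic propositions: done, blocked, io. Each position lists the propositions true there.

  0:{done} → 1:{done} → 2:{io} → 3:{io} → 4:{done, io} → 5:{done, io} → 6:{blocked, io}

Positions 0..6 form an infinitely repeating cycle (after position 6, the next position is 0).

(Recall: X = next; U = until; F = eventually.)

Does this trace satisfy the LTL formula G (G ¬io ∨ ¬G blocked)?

G ¬io ∨ ¬G blocked holds at every position 0..6, and those are all positions ever visited, so G (G ¬io ∨ ¬G blocked) holds.

Holds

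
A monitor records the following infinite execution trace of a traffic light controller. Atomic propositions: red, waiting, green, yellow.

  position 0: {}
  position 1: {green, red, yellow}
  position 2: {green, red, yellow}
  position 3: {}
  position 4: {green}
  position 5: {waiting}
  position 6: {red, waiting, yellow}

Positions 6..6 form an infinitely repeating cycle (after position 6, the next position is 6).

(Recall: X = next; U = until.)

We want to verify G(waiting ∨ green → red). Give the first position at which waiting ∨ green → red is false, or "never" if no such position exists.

4

Check waiting ∨ green → red at each position in order: 0 ✓, 1 ✓, 2 ✓, 3 ✓.
At position 4 the labels are {green}, so waiting ∨ green → red is false there. This is the first violation.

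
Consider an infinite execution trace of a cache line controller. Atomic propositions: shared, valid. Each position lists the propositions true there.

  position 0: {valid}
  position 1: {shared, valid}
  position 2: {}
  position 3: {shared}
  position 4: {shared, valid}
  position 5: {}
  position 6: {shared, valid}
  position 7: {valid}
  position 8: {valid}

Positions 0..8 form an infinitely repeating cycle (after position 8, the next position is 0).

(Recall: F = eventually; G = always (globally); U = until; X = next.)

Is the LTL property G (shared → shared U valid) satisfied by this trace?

shared → shared U valid holds at every position 0..8, and those are all positions ever visited, so G (shared → shared U valid) holds.
Positions where shared holds: 1, 3, 4, 6.
Check shared U valid at each: 1→ok, 3→ok, 4→ok, 6→ok.

Yes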